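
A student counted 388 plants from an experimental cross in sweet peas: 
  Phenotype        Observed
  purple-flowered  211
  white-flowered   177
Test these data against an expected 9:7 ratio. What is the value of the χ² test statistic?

0.550

Under the 9:7 hypothesis (Σ ratio = 16, N = 388):
  purple-flowered: 388 × 9/16 = 218.25
  white-flowered: 388 × 7/16 = 169.75
χ² = Σ (O − E)² / E
  purple-flowered: (211 − 218.25)² / 218.25 = 0.2408
  white-flowered: (177 − 169.75)² / 169.75 = 0.3096
χ² = 0.2408 + 0.3096 = 0.5504 ≈ 0.550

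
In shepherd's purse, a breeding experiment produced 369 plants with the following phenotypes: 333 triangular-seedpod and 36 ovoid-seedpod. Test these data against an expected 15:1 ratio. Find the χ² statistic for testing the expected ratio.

7.741

Total ratio parts = 16. Expected numbers out of 369:
  triangular-seedpod: 369 × 15/16 = 345.9375
  ovoid-seedpod: 369 × 1/16 = 23.0625
χ² = Σ (O − E)² / E
  triangular-seedpod: (333 − 345.9375)² / 345.9375 = 0.4838
  ovoid-seedpod: (36 − 23.0625)² / 23.0625 = 7.2576
χ² = 0.4838 + 7.2576 = 7.7414 ≈ 7.741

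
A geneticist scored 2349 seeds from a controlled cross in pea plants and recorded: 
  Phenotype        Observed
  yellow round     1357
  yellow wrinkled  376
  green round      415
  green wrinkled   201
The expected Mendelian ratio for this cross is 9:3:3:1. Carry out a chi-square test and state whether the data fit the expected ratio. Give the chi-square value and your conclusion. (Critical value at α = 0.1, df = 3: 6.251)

31.861; not consistent

Under the 9:3:3:1 hypothesis (Σ ratio = 16, N = 2349):
  yellow round: 2349 × 9/16 = 1321.3125
  yellow wrinkled: 2349 × 3/16 = 440.4375
  green round: 2349 × 3/16 = 440.4375
  green wrinkled: 2349 × 1/16 = 146.8125
χ² = Σ (O − E)² / E
  yellow round: (1357 − 1321.3125)² / 1321.3125 = 0.9639
  yellow wrinkled: (376 − 440.4375)² / 440.4375 = 9.4274
  green round: (415 − 440.4375)² / 440.4375 = 1.4691
  green wrinkled: (201 − 146.8125)² / 146.8125 = 20.0002
χ² = 0.9639 + 9.4274 + 1.4691 + 20.0002 = 31.8606 ≈ 31.861
Degrees of freedom = 4 − 1 = 3; critical value at α = 0.1 is 6.251.
Since 31.861 > 6.251, we reject the null hypothesis — the data do not fit the 9:3:3:1 ratio.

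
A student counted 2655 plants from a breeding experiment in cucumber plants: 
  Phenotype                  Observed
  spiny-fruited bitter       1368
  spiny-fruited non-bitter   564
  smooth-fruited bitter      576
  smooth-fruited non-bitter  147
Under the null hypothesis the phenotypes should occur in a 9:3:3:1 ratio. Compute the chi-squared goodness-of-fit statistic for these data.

33.777

The 9:3:3:1 ratio has 16 parts, so with N = 2655 the expected counts are:
  spiny-fruited bitter: 2655 × 9/16 = 1493.4375
  spiny-fruited non-bitter: 2655 × 3/16 = 497.8125
  smooth-fruited bitter: 2655 × 3/16 = 497.8125
  smooth-fruited non-bitter: 2655 × 1/16 = 165.9375
χ² = Σ (O − E)² / E
  spiny-fruited bitter: (1368 − 1493.4375)² / 1493.4375 = 10.5358
  spiny-fruited non-bitter: (564 − 497.8125)² / 497.8125 = 8.8001
  smooth-fruited bitter: (576 − 497.8125)² / 497.8125 = 12.2803
  smooth-fruited non-bitter: (147 − 165.9375)² / 165.9375 = 2.1612
χ² = 10.5358 + 8.8001 + 12.2803 + 2.1612 = 33.7774 ≈ 33.777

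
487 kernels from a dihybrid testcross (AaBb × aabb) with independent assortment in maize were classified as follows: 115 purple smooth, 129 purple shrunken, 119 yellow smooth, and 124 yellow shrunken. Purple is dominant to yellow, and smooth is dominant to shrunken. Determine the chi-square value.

0.910

A dihybrid testcross with independent assortment gives a 1:1:1:1 ratio.
The 1:1:1:1 ratio has 4 parts, so with N = 487 the expected counts are:
  purple smooth: 487 × 1/4 = 121.75
  purple shrunken: 487 × 1/4 = 121.75
  yellow smooth: 487 × 1/4 = 121.75
  yellow shrunken: 487 × 1/4 = 121.75
χ² = Σ (O − E)² / E
  purple smooth: (115 − 121.75)² / 121.75 = 0.3742
  purple shrunken: (129 − 121.75)² / 121.75 = 0.4317
  yellow smooth: (119 − 121.75)² / 121.75 = 0.0621
  yellow shrunken: (124 − 121.75)² / 121.75 = 0.0416
χ² = 0.3742 + 0.4317 + 0.0621 + 0.0416 = 0.9096 ≈ 0.910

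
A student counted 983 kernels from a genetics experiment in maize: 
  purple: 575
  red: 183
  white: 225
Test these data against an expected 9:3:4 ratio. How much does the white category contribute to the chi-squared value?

1.752

The 9:3:4 ratio has 16 parts, so with N = 983 the expected counts are:
  purple: 983 × 9/16 = 552.9375
  red: 983 × 3/16 = 184.3125
  white: 983 × 4/16 = 245.75
Contribution of white: (225 − 245.75)² / 245.75 = 1.7520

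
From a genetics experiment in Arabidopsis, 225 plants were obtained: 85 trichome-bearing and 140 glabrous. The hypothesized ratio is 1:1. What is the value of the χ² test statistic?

Under the 1:1 hypothesis (Σ ratio = 2, N = 225):
  trichome-bearing: 225 × 1/2 = 112.5
  glabrous: 225 × 1/2 = 112.5
χ² = Σ (O − E)² / E
  trichome-bearing: (85 − 112.5)² / 112.5 = 6.7222
  glabrous: (140 − 112.5)² / 112.5 = 6.7222
χ² = 6.7222 + 6.7222 = 13.4444 ≈ 13.444

13.444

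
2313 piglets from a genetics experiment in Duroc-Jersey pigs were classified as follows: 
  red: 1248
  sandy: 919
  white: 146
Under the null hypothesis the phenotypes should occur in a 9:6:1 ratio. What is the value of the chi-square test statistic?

Total ratio parts = 16. Expected numbers out of 2313:
  red: 2313 × 9/16 = 1301.0625
  sandy: 2313 × 6/16 = 867.375
  white: 2313 × 1/16 = 144.5625
χ² = Σ (O − E)² / E
  red: (1248 − 1301.0625)² / 1301.0625 = 2.1641
  sandy: (919 − 867.375)² / 867.375 = 3.0727
  white: (146 − 144.5625)² / 144.5625 = 0.0143
χ² = 2.1641 + 3.0727 + 0.0143 = 5.2511 ≈ 5.251

5.251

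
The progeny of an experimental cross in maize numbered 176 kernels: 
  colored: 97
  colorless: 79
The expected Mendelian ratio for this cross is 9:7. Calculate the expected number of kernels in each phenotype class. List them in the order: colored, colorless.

Expected counts for N = 176 under a 9:7 ratio (total parts = 16):
  colored: 176 × 9/16 = 99
  colorless: 176 × 7/16 = 77

99, 77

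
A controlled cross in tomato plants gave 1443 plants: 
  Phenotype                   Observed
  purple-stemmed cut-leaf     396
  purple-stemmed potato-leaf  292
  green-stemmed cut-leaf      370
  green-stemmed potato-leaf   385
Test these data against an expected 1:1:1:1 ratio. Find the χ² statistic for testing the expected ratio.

Under the 1:1:1:1 hypothesis (Σ ratio = 4, N = 1443):
  purple-stemmed cut-leaf: 1443 × 1/4 = 360.75
  purple-stemmed potato-leaf: 1443 × 1/4 = 360.75
  green-stemmed cut-leaf: 1443 × 1/4 = 360.75
  green-stemmed potato-leaf: 1443 × 1/4 = 360.75
χ² = Σ (O − E)² / E
  purple-stemmed cut-leaf: (396 − 360.75)² / 360.75 = 3.4444
  purple-stemmed potato-leaf: (292 − 360.75)² / 360.75 = 13.1020
  green-stemmed cut-leaf: (370 − 360.75)² / 360.75 = 0.2372
  green-stemmed potato-leaf: (385 − 360.75)² / 360.75 = 1.6301
χ² = 3.4444 + 13.1020 + 0.2372 + 1.6301 = 18.4137 ≈ 18.414

18.414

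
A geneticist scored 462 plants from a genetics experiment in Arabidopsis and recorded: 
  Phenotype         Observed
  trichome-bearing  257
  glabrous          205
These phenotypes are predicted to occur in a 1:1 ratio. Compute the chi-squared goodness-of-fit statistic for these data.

The 1:1 ratio has 2 parts, so with N = 462 the expected counts are:
  trichome-bearing: 462 × 1/2 = 231
  glabrous: 462 × 1/2 = 231
χ² = Σ (O − E)² / E
  trichome-bearing: (257 − 231)² / 231 = 2.9264
  glabrous: (205 − 231)² / 231 = 2.9264
χ² = 2.9264 + 2.9264 = 5.8528 ≈ 5.853

5.853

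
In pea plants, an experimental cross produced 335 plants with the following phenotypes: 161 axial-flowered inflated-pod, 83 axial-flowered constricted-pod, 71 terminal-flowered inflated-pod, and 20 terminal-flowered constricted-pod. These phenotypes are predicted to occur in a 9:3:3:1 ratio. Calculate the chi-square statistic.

Total ratio parts = 16. Expected numbers out of 335:
  axial-flowered inflated-pod: 335 × 9/16 = 188.4375
  axial-flowered constricted-pod: 335 × 3/16 = 62.8125
  terminal-flowered inflated-pod: 335 × 3/16 = 62.8125
  terminal-flowered constricted-pod: 335 × 1/16 = 20.9375
χ² = Σ (O − E)² / E
  axial-flowered inflated-pod: (161 − 188.4375)² / 188.4375 = 3.9950
  axial-flowered constricted-pod: (83 − 62.8125)² / 62.8125 = 6.4881
  terminal-flowered inflated-pod: (71 − 62.8125)² / 62.8125 = 1.0672
  terminal-flowered constricted-pod: (20 − 20.9375)² / 20.9375 = 0.0420
χ² = 3.9950 + 6.4881 + 1.0672 + 0.0420 = 11.5923 ≈ 11.592

11.592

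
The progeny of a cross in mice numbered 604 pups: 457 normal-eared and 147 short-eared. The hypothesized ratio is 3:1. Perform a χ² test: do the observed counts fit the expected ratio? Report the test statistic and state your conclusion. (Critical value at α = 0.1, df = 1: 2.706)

Under the 3:1 hypothesis (Σ ratio = 4, N = 604):
  normal-eared: 604 × 3/4 = 453
  short-eared: 604 × 1/4 = 151
χ² = Σ (O − E)² / E
  normal-eared: (457 − 453)² / 453 = 0.0353
  short-eared: (147 − 151)² / 151 = 0.1060
χ² = 0.0353 + 0.1060 = 0.1413 ≈ 0.141
Degrees of freedom = 2 − 1 = 1; critical value at α = 0.1 is 2.706.
Since 0.141 < 2.706, we fail to reject the null hypothesis — the data are consistent with the 3:1 ratio.

0.141; consistent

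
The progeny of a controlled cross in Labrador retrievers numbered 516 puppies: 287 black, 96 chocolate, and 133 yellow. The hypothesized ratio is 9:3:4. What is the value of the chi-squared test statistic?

Under the 9:3:4 hypothesis (Σ ratio = 16, N = 516):
  black: 516 × 9/16 = 290.25
  chocolate: 516 × 3/16 = 96.75
  yellow: 516 × 4/16 = 129
χ² = Σ (O − E)² / E
  black: (287 − 290.25)² / 290.25 = 0.0364
  chocolate: (96 − 96.75)² / 96.75 = 0.0058
  yellow: (133 − 129)² / 129 = 0.1240
χ² = 0.0364 + 0.0058 + 0.1240 = 0.1662 ≈ 0.166

0.166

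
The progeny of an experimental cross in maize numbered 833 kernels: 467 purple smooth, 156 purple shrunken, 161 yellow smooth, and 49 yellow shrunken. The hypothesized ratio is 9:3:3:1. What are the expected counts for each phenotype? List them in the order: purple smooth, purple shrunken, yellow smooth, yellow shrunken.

Under the 9:3:3:1 hypothesis (Σ ratio = 16, N = 833):
  purple smooth: 833 × 9/16 = 468.5625
  purple shrunken: 833 × 3/16 = 156.1875
  yellow smooth: 833 × 3/16 = 156.1875
  yellow shrunken: 833 × 1/16 = 52.0625

468.5625, 156.1875, 156.1875, 52.0625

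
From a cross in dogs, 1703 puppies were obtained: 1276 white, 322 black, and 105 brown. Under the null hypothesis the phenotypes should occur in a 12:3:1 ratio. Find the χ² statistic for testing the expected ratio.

The 12:3:1 ratio has 16 parts, so with N = 1703 the expected counts are:
  white: 1703 × 12/16 = 1277.25
  black: 1703 × 3/16 = 319.3125
  brown: 1703 × 1/16 = 106.4375
χ² = Σ (O − E)² / E
  white: (1276 − 1277.25)² / 1277.25 = 0.0012
  black: (322 − 319.3125)² / 319.3125 = 0.0226
  brown: (105 − 106.4375)² / 106.4375 = 0.0194
χ² = 0.0012 + 0.0226 + 0.0194 = 0.0432 ≈ 0.043

0.043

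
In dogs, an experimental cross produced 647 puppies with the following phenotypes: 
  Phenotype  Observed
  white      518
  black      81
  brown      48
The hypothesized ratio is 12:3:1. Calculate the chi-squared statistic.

Under the 12:3:1 hypothesis (Σ ratio = 16, N = 647):
  white: 647 × 12/16 = 485.25
  black: 647 × 3/16 = 121.3125
  brown: 647 × 1/16 = 40.4375
χ² = Σ (O − E)² / E
  white: (518 − 485.25)² / 485.25 = 2.2103
  black: (81 − 121.3125)² / 121.3125 = 13.3960
  brown: (48 − 40.4375)² / 40.4375 = 1.4143
χ² = 2.2103 + 13.3960 + 1.4143 = 17.0206 ≈ 17.021

17.021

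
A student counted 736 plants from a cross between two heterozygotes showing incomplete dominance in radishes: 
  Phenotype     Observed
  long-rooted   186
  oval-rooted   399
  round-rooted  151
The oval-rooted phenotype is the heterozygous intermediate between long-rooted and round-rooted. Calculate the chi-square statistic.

8.552

With incomplete dominance, a heterozygote × heterozygote cross gives a 1:2:1 phenotypic ratio.
The 1:2:1 ratio has 4 parts, so with N = 736 the expected counts are:
  long-rooted: 736 × 1/4 = 184
  oval-rooted: 736 × 2/4 = 368
  round-rooted: 736 × 1/4 = 184
χ² = Σ (O − E)² / E
  long-rooted: (186 − 184)² / 184 = 0.0217
  oval-rooted: (399 − 368)² / 368 = 2.6114
  round-rooted: (151 − 184)² / 184 = 5.9185
χ² = 0.0217 + 2.6114 + 5.9185 = 8.5516 ≈ 8.552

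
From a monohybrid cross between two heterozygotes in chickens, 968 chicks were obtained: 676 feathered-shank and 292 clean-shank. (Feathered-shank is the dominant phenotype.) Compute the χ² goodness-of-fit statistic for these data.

For a monohybrid cross between heterozygotes with complete dominance, the expected phenotypic ratio is 3:1.
The 3:1 ratio has 4 parts, so with N = 968 the expected counts are:
  feathered-shank: 968 × 3/4 = 726
  clean-shank: 968 × 1/4 = 242
χ² = Σ (O − E)² / E
  feathered-shank: (676 − 726)² / 726 = 3.4435
  clean-shank: (292 − 242)² / 242 = 10.3306
χ² = 3.4435 + 10.3306 = 13.7741 ≈ 13.774

13.774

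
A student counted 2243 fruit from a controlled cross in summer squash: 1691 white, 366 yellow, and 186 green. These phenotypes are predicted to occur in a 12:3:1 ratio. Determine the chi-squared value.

Under the 12:3:1 hypothesis (Σ ratio = 16, N = 2243):
  white: 2243 × 12/16 = 1682.25
  yellow: 2243 × 3/16 = 420.5625
  green: 2243 × 1/16 = 140.1875
χ² = Σ (O − E)² / E
  white: (1691 − 1682.25)² / 1682.25 = 0.0455
  yellow: (366 − 420.5625)² / 420.5625 = 7.0788
  green: (186 − 140.1875)² / 140.1875 = 14.9713
χ² = 0.0455 + 7.0788 + 14.9713 = 22.0956 ≈ 22.096

22.096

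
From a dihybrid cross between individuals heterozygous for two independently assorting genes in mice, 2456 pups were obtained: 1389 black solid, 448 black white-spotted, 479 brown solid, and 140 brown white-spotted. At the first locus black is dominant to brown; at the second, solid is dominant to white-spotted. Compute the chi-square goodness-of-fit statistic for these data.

A dihybrid F₂ with independent assortment and complete dominance at both loci gives a 9:3:3:1 phenotypic ratio.
Total ratio parts = 16. Expected numbers out of 2456:
  black solid: 2456 × 9/16 = 1381.5
  black white-spotted: 2456 × 3/16 = 460.5
  brown solid: 2456 × 3/16 = 460.5
  brown white-spotted: 2456 × 1/16 = 153.5
χ² = Σ (O − E)² / E
  black solid: (1389 − 1381.5)² / 1381.5 = 0.0407
  black white-spotted: (448 − 460.5)² / 460.5 = 0.3393
  brown solid: (479 − 460.5)² / 460.5 = 0.7432
  brown white-spotted: (140 − 153.5)² / 153.5 = 1.1873
χ² = 0.0407 + 0.3393 + 0.7432 + 1.1873 = 2.3105 ≈ 2.311

2.311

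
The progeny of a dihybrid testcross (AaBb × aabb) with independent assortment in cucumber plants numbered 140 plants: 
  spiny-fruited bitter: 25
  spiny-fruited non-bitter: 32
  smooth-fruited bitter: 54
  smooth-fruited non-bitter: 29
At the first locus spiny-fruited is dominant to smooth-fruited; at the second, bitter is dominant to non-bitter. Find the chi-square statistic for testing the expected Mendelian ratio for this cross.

14.457

A dihybrid testcross with independent assortment gives a 1:1:1:1 ratio.
The 1:1:1:1 ratio has 4 parts, so with N = 140 the expected counts are:
  spiny-fruited bitter: 140 × 1/4 = 35
  spiny-fruited non-bitter: 140 × 1/4 = 35
  smooth-fruited bitter: 140 × 1/4 = 35
  smooth-fruited non-bitter: 140 × 1/4 = 35
χ² = Σ (O − E)² / E
  spiny-fruited bitter: (25 − 35)² / 35 = 2.8571
  spiny-fruited non-bitter: (32 − 35)² / 35 = 0.2571
  smooth-fruited bitter: (54 − 35)² / 35 = 10.3143
  smooth-fruited non-bitter: (29 − 35)² / 35 = 1.0286
χ² = 2.8571 + 0.2571 + 10.3143 + 1.0286 = 14.4571 ≈ 14.457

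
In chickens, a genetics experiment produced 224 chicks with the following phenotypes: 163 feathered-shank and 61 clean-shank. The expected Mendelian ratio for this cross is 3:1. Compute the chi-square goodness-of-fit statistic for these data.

0.595

Expected counts for N = 224 under a 3:1 ratio (total parts = 4):
  feathered-shank: 224 × 3/4 = 168
  clean-shank: 224 × 1/4 = 56
χ² = Σ (O − E)² / E
  feathered-shank: (163 − 168)² / 168 = 0.1488
  clean-shank: (61 − 56)² / 56 = 0.4464
χ² = 0.1488 + 0.4464 = 0.5952 ≈ 0.595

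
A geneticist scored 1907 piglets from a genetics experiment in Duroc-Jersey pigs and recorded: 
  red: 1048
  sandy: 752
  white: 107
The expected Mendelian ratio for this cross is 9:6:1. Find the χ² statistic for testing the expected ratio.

3.716

Total ratio parts = 16. Expected numbers out of 1907:
  red: 1907 × 9/16 = 1072.6875
  sandy: 1907 × 6/16 = 715.125
  white: 1907 × 1/16 = 119.1875
χ² = Σ (O − E)² / E
  red: (1048 − 1072.6875)² / 1072.6875 = 0.5682
  sandy: (752 − 715.125)² / 715.125 = 1.9014
  white: (107 − 119.1875)² / 119.1875 = 1.2462
χ² = 0.5682 + 1.9014 + 1.2462 = 3.7158 ≈ 3.716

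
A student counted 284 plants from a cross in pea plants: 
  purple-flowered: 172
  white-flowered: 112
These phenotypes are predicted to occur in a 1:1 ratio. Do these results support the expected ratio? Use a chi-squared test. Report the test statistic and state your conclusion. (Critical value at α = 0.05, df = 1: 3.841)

12.676; not consistent

Total ratio parts = 2. Expected numbers out of 284:
  purple-flowered: 284 × 1/2 = 142
  white-flowered: 284 × 1/2 = 142
χ² = Σ (O − E)² / E
  purple-flowered: (172 − 142)² / 142 = 6.3380
  white-flowered: (112 − 142)² / 142 = 6.3380
χ² = 6.3380 + 6.3380 = 12.676
Degrees of freedom = 2 − 1 = 1; critical value at α = 0.05 is 3.841.
Since 12.676 > 3.841, we reject the null hypothesis — the data do not fit the 1:1 ratio.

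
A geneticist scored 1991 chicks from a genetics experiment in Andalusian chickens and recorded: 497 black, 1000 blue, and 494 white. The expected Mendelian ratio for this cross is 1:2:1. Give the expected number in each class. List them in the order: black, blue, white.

497.75, 995.5, 497.75

Expected counts for N = 1991 under a 1:2:1 ratio (total parts = 4):
  black: 1991 × 1/4 = 497.75
  blue: 1991 × 2/4 = 995.5
  white: 1991 × 1/4 = 497.75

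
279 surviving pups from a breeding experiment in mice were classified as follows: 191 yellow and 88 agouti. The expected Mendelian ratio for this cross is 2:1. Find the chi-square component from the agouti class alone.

Expected counts for N = 279 under a 2:1 ratio (total parts = 3):
  yellow: 279 × 2/3 = 186
  agouti: 279 × 1/3 = 93
Contribution of agouti: (88 − 93)² / 93 = 0.2688

0.269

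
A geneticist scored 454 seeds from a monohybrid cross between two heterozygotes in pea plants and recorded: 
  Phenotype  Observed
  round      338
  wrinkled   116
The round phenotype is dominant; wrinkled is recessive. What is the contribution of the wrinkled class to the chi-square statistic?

For a monohybrid cross between heterozygotes with complete dominance, the expected phenotypic ratio is 3:1.
Under the 3:1 hypothesis (Σ ratio = 4, N = 454):
  round: 454 × 3/4 = 340.5
  wrinkled: 454 × 1/4 = 113.5
Contribution of wrinkled: (116 − 113.5)² / 113.5 = 0.0551

0.055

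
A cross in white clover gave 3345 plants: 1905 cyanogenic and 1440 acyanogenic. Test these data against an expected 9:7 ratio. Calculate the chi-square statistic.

Total ratio parts = 16. Expected numbers out of 3345:
  cyanogenic: 3345 × 9/16 = 1881.5625
  acyanogenic: 3345 × 7/16 = 1463.4375
χ² = Σ (O − E)² / E
  cyanogenic: (1905 − 1881.5625)² / 1881.5625 = 0.2919
  acyanogenic: (1440 − 1463.4375)² / 1463.4375 = 0.3754
χ² = 0.2919 + 0.3754 = 0.6673 ≈ 0.667

0.667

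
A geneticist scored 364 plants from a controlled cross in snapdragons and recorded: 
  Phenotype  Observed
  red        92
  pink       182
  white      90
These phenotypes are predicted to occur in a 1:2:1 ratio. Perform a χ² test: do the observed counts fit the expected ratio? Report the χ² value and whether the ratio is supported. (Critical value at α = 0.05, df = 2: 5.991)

Under the 1:2:1 hypothesis (Σ ratio = 4, N = 364):
  red: 364 × 1/4 = 91
  pink: 364 × 2/4 = 182
  white: 364 × 1/4 = 91
χ² = Σ (O − E)² / E
  red: (92 − 91)² / 91 = 0.0110
  pink: (182 − 182)² / 182 = 0.0000
  white: (90 − 91)² / 91 = 0.0110
χ² = 0.0110 + 0.0000 + 0.0110 = 0.022
Degrees of freedom = 3 − 1 = 2; critical value at α = 0.05 is 5.991.
Since 0.022 < 5.991, we fail to reject the null hypothesis — the data are consistent with the 1:2:1 ratio.

0.022; consistent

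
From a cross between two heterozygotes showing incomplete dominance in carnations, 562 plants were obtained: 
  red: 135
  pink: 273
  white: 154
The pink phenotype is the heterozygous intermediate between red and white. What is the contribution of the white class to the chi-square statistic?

With incomplete dominance, a heterozygote × heterozygote cross gives a 1:2:1 phenotypic ratio.
Under the 1:2:1 hypothesis (Σ ratio = 4, N = 562):
  red: 562 × 1/4 = 140.5
  pink: 562 × 2/4 = 281
  white: 562 × 1/4 = 140.5
Contribution of white: (154 − 140.5)² / 140.5 = 1.2972

1.297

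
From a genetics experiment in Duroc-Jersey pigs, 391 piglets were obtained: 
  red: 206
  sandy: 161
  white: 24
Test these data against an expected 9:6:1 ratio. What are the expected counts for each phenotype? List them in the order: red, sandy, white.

219.9375, 146.625, 24.4375

Total ratio parts = 16. Expected numbers out of 391:
  red: 391 × 9/16 = 219.9375
  sandy: 391 × 6/16 = 146.625
  white: 391 × 1/16 = 24.4375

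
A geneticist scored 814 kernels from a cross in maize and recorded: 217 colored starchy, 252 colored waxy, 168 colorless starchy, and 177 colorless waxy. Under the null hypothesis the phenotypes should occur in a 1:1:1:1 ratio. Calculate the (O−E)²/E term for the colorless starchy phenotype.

6.193

Total ratio parts = 4. Expected numbers out of 814:
  colored starchy: 814 × 1/4 = 203.5
  colored waxy: 814 × 1/4 = 203.5
  colorless starchy: 814 × 1/4 = 203.5
  colorless waxy: 814 × 1/4 = 203.5
Contribution of colorless starchy: (168 − 203.5)² / 203.5 = 6.1929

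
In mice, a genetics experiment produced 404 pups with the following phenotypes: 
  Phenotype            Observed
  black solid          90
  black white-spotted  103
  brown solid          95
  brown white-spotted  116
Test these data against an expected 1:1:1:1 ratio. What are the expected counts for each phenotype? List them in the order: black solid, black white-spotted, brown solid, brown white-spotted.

101, 101, 101, 101

Total ratio parts = 4. Expected numbers out of 404:
  black solid: 404 × 1/4 = 101
  black white-spotted: 404 × 1/4 = 101
  brown solid: 404 × 1/4 = 101
  brown white-spotted: 404 × 1/4 = 101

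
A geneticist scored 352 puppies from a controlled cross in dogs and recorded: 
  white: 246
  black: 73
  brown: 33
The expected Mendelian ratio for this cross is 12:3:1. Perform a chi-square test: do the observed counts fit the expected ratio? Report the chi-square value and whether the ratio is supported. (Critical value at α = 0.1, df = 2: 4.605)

7.470; not consistent

The 12:3:1 ratio has 16 parts, so with N = 352 the expected counts are:
  white: 352 × 12/16 = 264
  black: 352 × 3/16 = 66
  brown: 352 × 1/16 = 22
χ² = Σ (O − E)² / E
  white: (246 − 264)² / 264 = 1.2273
  black: (73 − 66)² / 66 = 0.7424
  brown: (33 − 22)² / 22 = 5.5000
χ² = 1.2273 + 0.7424 + 5.5000 = 7.4697 ≈ 7.470
Degrees of freedom = 3 − 1 = 2; critical value at α = 0.1 is 4.605.
Since 7.470 > 4.605, we reject the null hypothesis — the data do not fit the 12:3:1 ratio.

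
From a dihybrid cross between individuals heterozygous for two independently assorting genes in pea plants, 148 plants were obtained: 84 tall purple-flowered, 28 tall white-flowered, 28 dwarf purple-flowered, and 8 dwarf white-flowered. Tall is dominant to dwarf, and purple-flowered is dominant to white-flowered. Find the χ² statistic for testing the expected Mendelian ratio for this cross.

0.180

A dihybrid F₂ with independent assortment and complete dominance at both loci gives a 9:3:3:1 phenotypic ratio.
Total ratio parts = 16. Expected numbers out of 148:
  tall purple-flowered: 148 × 9/16 = 83.25
  tall white-flowered: 148 × 3/16 = 27.75
  dwarf purple-flowered: 148 × 3/16 = 27.75
  dwarf white-flowered: 148 × 1/16 = 9.25
χ² = Σ (O − E)² / E
  tall purple-flowered: (84 − 83.25)² / 83.25 = 0.0068
  tall white-flowered: (28 − 27.75)² / 27.75 = 0.0023
  dwarf purple-flowered: (28 − 27.75)² / 27.75 = 0.0023
  dwarf white-flowered: (8 − 9.25)² / 9.25 = 0.1689
χ² = 0.0068 + 0.0023 + 0.0023 + 0.1689 = 0.1803 ≈ 0.180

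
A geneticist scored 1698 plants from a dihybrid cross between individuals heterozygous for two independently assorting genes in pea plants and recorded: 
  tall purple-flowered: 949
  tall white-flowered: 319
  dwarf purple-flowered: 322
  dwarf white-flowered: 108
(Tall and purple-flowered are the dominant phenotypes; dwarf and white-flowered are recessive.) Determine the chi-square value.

A dihybrid F₂ with independent assortment and complete dominance at both loci gives a 9:3:3:1 phenotypic ratio.
Expected counts for N = 1698 under a 9:3:3:1 ratio (total parts = 16):
  tall purple-flowered: 1698 × 9/16 = 955.125
  tall white-flowered: 1698 × 3/16 = 318.375
  dwarf purple-flowered: 1698 × 3/16 = 318.375
  dwarf white-flowered: 1698 × 1/16 = 106.125
χ² = Σ (O − E)² / E
  tall purple-flowered: (949 − 955.125)² / 955.125 = 0.0393
  tall white-flowered: (319 − 318.375)² / 318.375 = 0.0012
  dwarf purple-flowered: (322 − 318.375)² / 318.375 = 0.0413
  dwarf white-flowered: (108 − 106.125)² / 106.125 = 0.0331
χ² = 0.0393 + 0.0012 + 0.0413 + 0.0331 = 0.1149 ≈ 0.115

0.115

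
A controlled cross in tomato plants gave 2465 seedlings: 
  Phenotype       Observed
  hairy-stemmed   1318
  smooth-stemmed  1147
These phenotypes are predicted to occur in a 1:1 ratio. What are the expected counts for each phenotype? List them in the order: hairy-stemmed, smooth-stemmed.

Expected counts for N = 2465 under a 1:1 ratio (total parts = 2):
  hairy-stemmed: 2465 × 1/2 = 1232.5
  smooth-stemmed: 2465 × 1/2 = 1232.5

1232.5, 1232.5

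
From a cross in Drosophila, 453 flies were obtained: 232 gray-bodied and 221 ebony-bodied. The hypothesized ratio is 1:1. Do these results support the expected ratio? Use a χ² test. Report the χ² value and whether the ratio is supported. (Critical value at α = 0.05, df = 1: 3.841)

0.267; consistent

Expected counts for N = 453 under a 1:1 ratio (total parts = 2):
  gray-bodied: 453 × 1/2 = 226.5
  ebony-bodied: 453 × 1/2 = 226.5
χ² = Σ (O − E)² / E
  gray-bodied: (232 − 226.5)² / 226.5 = 0.1336
  ebony-bodied: (221 − 226.5)² / 226.5 = 0.1336
χ² = 0.1336 + 0.1336 = 0.2672 ≈ 0.267
Degrees of freedom = 2 − 1 = 1; critical value at α = 0.05 is 3.841.
Since 0.267 < 3.841, we fail to reject the null hypothesis — the data are consistent with the 1:1 ratio.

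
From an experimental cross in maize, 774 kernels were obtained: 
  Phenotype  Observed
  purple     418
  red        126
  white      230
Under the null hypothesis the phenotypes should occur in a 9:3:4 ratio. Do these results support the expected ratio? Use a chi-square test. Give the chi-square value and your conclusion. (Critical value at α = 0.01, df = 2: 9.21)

Expected counts for N = 774 under a 9:3:4 ratio (total parts = 16):
  purple: 774 × 9/16 = 435.375
  red: 774 × 3/16 = 145.125
  white: 774 × 4/16 = 193.5
χ² = Σ (O − E)² / E
  purple: (418 − 435.375)² / 435.375 = 0.6934
  red: (126 − 145.125)² / 145.125 = 2.5203
  white: (230 − 193.5)² / 193.5 = 6.8850
χ² = 0.6934 + 2.5203 + 6.8850 = 10.0987 ≈ 10.099
Degrees of freedom = 3 − 1 = 2; critical value at α = 0.01 is 9.21.
Since 10.099 > 9.21, we reject the null hypothesis — the data do not fit the 9:3:4 ratio.

10.099; not consistent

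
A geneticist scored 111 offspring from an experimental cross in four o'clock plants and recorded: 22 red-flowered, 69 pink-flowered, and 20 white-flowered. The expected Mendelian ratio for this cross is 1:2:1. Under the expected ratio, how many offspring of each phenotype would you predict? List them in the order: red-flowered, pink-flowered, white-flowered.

27.75, 55.5, 27.75

The 1:2:1 ratio has 4 parts, so with N = 111 the expected counts are:
  red-flowered: 111 × 1/4 = 27.75
  pink-flowered: 111 × 2/4 = 55.5
  white-flowered: 111 × 1/4 = 27.75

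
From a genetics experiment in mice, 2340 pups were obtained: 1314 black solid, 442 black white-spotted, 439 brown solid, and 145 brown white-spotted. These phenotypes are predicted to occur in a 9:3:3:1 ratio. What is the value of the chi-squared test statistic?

Under the 9:3:3:1 hypothesis (Σ ratio = 16, N = 2340):
  black solid: 2340 × 9/16 = 1316.25
  black white-spotted: 2340 × 3/16 = 438.75
  brown solid: 2340 × 3/16 = 438.75
  brown white-spotted: 2340 × 1/16 = 146.25
χ² = Σ (O − E)² / E
  black solid: (1314 − 1316.25)² / 1316.25 = 0.0038
  black white-spotted: (442 − 438.75)² / 438.75 = 0.0241
  brown solid: (439 − 438.75)² / 438.75 = 0.0001
  brown white-spotted: (145 − 146.25)² / 146.25 = 0.0107
χ² = 0.0038 + 0.0241 + 0.0001 + 0.0107 = 0.0387 ≈ 0.039

0.039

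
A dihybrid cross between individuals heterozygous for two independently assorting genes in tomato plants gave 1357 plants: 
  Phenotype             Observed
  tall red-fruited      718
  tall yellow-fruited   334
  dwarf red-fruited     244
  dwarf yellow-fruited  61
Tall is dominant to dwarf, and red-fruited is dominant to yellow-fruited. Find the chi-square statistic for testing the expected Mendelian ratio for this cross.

A dihybrid F₂ with independent assortment and complete dominance at both loci gives a 9:3:3:1 phenotypic ratio.
Total ratio parts = 16. Expected numbers out of 1357:
  tall red-fruited: 1357 × 9/16 = 763.3125
  tall yellow-fruited: 1357 × 3/16 = 254.4375
  dwarf red-fruited: 1357 × 3/16 = 254.4375
  dwarf yellow-fruited: 1357 × 1/16 = 84.8125
χ² = Σ (O − E)² / E
  tall red-fruited: (718 − 763.3125)² / 763.3125 = 2.6899
  tall yellow-fruited: (334 − 254.4375)² / 254.4375 = 24.8792
  dwarf red-fruited: (244 − 254.4375)² / 254.4375 = 0.4282
  dwarf yellow-fruited: (61 − 84.8125)² / 84.8125 = 6.6857
χ² = 2.6899 + 24.8792 + 0.4282 + 6.6857 = 34.683

34.683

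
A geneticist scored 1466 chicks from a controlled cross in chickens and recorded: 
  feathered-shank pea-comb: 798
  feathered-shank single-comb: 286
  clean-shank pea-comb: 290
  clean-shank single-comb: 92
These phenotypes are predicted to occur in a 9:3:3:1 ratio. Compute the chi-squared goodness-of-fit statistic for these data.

Under the 9:3:3:1 hypothesis (Σ ratio = 16, N = 1466):
  feathered-shank pea-comb: 1466 × 9/16 = 824.625
  feathered-shank single-comb: 1466 × 3/16 = 274.875
  clean-shank pea-comb: 1466 × 3/16 = 274.875
  clean-shank single-comb: 1466 × 1/16 = 91.625
χ² = Σ (O − E)² / E
  feathered-shank pea-comb: (798 − 824.625)² / 824.625 = 0.8597
  feathered-shank single-comb: (286 − 274.875)² / 274.875 = 0.4503
  clean-shank pea-comb: (290 − 274.875)² / 274.875 = 0.8323
  clean-shank single-comb: (92 − 91.625)² / 91.625 = 0.0015
χ² = 0.8597 + 0.4503 + 0.8323 + 0.0015 = 2.1438 ≈ 2.144

2.144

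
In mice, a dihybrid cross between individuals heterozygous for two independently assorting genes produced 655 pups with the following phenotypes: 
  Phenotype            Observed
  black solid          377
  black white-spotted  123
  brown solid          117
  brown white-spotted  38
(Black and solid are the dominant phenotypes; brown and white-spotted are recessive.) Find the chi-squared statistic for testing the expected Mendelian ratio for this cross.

A dihybrid F₂ with independent assortment and complete dominance at both loci gives a 9:3:3:1 phenotypic ratio.
Under the 9:3:3:1 hypothesis (Σ ratio = 16, N = 655):
  black solid: 655 × 9/16 = 368.4375
  black white-spotted: 655 × 3/16 = 122.8125
  brown solid: 655 × 3/16 = 122.8125
  brown white-spotted: 655 × 1/16 = 40.9375
χ² = Σ (O − E)² / E
  black solid: (377 − 368.4375)² / 368.4375 = 0.1990
  black white-spotted: (123 − 122.8125)² / 122.8125 = 0.0003
  brown solid: (117 − 122.8125)² / 122.8125 = 0.2751
  brown white-spotted: (38 − 40.9375)² / 40.9375 = 0.2108
χ² = 0.1990 + 0.0003 + 0.2751 + 0.2108 = 0.6852 ≈ 0.685

0.685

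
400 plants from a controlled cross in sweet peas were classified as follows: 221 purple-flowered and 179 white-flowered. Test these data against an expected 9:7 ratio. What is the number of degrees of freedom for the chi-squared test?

1

A goodness-of-fit test with 2 phenotype classes has df = 2 − 1 = 1.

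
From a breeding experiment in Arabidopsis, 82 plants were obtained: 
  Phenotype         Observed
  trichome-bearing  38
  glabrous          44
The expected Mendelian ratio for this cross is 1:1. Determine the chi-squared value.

0.439

Expected counts for N = 82 under a 1:1 ratio (total parts = 2):
  trichome-bearing: 82 × 1/2 = 41
  glabrous: 82 × 1/2 = 41
χ² = Σ (O − E)² / E
  trichome-bearing: (38 − 41)² / 41 = 0.2195
  glabrous: (44 − 41)² / 41 = 0.2195
χ² = 0.2195 + 0.2195 = 0.439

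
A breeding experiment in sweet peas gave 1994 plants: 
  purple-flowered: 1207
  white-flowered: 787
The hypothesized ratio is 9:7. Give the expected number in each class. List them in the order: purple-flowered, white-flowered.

Total ratio parts = 16. Expected numbers out of 1994:
  purple-flowered: 1994 × 9/16 = 1121.625
  white-flowered: 1994 × 7/16 = 872.375

1121.625, 872.375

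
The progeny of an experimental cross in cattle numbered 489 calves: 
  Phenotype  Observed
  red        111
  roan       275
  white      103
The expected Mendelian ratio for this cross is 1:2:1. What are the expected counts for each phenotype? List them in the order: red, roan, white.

122.25, 244.5, 122.25

The 1:2:1 ratio has 4 parts, so with N = 489 the expected counts are:
  red: 489 × 1/4 = 122.25
  roan: 489 × 2/4 = 244.5
  white: 489 × 1/4 = 122.25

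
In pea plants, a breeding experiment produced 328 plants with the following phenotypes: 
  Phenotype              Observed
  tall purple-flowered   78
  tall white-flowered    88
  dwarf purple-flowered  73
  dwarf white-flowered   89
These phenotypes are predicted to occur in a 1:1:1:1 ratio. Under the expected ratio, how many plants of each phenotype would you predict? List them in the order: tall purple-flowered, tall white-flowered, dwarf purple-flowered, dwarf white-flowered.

Under the 1:1:1:1 hypothesis (Σ ratio = 4, N = 328):
  tall purple-flowered: 328 × 1/4 = 82
  tall white-flowered: 328 × 1/4 = 82
  dwarf purple-flowered: 328 × 1/4 = 82
  dwarf white-flowered: 328 × 1/4 = 82

82, 82, 82, 82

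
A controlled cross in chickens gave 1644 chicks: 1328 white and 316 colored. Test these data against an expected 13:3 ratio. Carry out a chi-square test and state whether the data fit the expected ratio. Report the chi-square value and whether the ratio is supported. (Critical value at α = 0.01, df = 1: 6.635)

Total ratio parts = 16. Expected numbers out of 1644:
  white: 1644 × 13/16 = 1335.75
  colored: 1644 × 3/16 = 308.25
χ² = Σ (O − E)² / E
  white: (1328 − 1335.75)² / 1335.75 = 0.0450
  colored: (316 − 308.25)² / 308.25 = 0.1948
χ² = 0.0450 + 0.1948 = 0.2398 ≈ 0.240
Degrees of freedom = 2 − 1 = 1; critical value at α = 0.01 is 6.635.
Since 0.240 < 6.635, we fail to reject the null hypothesis — the data are consistent with the 13:3 ratio.

0.240; consistent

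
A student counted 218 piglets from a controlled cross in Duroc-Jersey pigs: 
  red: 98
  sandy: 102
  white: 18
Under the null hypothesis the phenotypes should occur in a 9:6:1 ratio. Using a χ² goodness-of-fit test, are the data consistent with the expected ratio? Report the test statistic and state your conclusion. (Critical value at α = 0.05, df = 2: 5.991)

Expected counts for N = 218 under a 9:6:1 ratio (total parts = 16):
  red: 218 × 9/16 = 122.625
  sandy: 218 × 6/16 = 81.75
  white: 218 × 1/16 = 13.625
χ² = Σ (O − E)² / E
  red: (98 − 122.625)² / 122.625 = 4.9451
  sandy: (102 − 81.75)² / 81.75 = 5.0161
  white: (18 − 13.625)² / 13.625 = 1.4048
χ² = 4.9451 + 5.0161 + 1.4048 = 11.366
Degrees of freedom = 3 − 1 = 2; critical value at α = 0.05 is 5.991.
Since 11.366 > 5.991, we reject the null hypothesis — the data do not fit the 9:6:1 ratio.

11.366; not consistent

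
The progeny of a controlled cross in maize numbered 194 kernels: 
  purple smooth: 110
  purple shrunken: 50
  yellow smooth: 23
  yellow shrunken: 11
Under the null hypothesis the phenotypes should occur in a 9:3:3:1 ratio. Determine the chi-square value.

The 9:3:3:1 ratio has 16 parts, so with N = 194 the expected counts are:
  purple smooth: 194 × 9/16 = 109.125
  purple shrunken: 194 × 3/16 = 36.375
  yellow smooth: 194 × 3/16 = 36.375
  yellow shrunken: 194 × 1/16 = 12.125
χ² = Σ (O − E)² / E
  purple smooth: (110 − 109.125)² / 109.125 = 0.0070
  purple shrunken: (50 − 36.375)² / 36.375 = 5.1035
  yellow smooth: (23 − 36.375)² / 36.375 = 4.9180
  yellow shrunken: (11 − 12.125)² / 12.125 = 0.1044
χ² = 0.0070 + 5.1035 + 4.9180 + 0.1044 = 10.1329 ≈ 10.133

10.133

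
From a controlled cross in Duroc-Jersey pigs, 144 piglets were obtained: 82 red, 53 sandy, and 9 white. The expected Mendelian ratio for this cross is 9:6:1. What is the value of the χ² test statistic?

Under the 9:6:1 hypothesis (Σ ratio = 16, N = 144):
  red: 144 × 9/16 = 81
  sandy: 144 × 6/16 = 54
  white: 144 × 1/16 = 9
χ² = Σ (O − E)² / E
  red: (82 − 81)² / 81 = 0.0123
  sandy: (53 − 54)² / 54 = 0.0185
  white: (9 − 9)² / 9 = 0.0000
χ² = 0.0123 + 0.0185 + 0.0000 = 0.0308 ≈ 0.031

0.031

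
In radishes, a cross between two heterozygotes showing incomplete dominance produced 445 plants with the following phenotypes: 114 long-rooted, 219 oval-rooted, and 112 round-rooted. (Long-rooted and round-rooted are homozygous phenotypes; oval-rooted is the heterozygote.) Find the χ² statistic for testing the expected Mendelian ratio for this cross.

With incomplete dominance, a heterozygote × heterozygote cross gives a 1:2:1 phenotypic ratio.
Total ratio parts = 4. Expected numbers out of 445:
  long-rooted: 445 × 1/4 = 111.25
  oval-rooted: 445 × 2/4 = 222.5
  round-rooted: 445 × 1/4 = 111.25
χ² = Σ (O − E)² / E
  long-rooted: (114 − 111.25)² / 111.25 = 0.0680
  oval-rooted: (219 − 222.5)² / 222.5 = 0.0551
  round-rooted: (112 − 111.25)² / 111.25 = 0.0051
χ² = 0.0680 + 0.0551 + 0.0051 = 0.1282 ≈ 0.128

0.128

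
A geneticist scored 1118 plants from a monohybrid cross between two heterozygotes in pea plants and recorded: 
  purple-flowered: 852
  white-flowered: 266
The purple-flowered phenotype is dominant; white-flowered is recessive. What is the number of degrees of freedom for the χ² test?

For a monohybrid cross between heterozygotes with complete dominance, the expected phenotypic ratio is 3:1.
A goodness-of-fit test with 2 phenotype classes has df = 2 − 1 = 1.

1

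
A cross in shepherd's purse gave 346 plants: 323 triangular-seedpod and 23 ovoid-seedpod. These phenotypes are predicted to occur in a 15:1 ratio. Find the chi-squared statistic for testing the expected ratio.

Under the 15:1 hypothesis (Σ ratio = 16, N = 346):
  triangular-seedpod: 346 × 15/16 = 324.375
  ovoid-seedpod: 346 × 1/16 = 21.625
χ² = Σ (O − E)² / E
  triangular-seedpod: (323 − 324.375)² / 324.375 = 0.0058
  ovoid-seedpod: (23 − 21.625)² / 21.625 = 0.0874
χ² = 0.0058 + 0.0874 = 0.0932 ≈ 0.093

0.093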